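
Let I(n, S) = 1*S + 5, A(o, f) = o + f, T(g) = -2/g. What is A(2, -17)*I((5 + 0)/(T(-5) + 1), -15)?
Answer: 150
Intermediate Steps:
A(o, f) = f + o
I(n, S) = 5 + S (I(n, S) = S + 5 = 5 + S)
A(2, -17)*I((5 + 0)/(T(-5) + 1), -15) = (-17 + 2)*(5 - 15) = -15*(-10) = 150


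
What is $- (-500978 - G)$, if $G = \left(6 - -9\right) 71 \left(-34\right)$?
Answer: $464768$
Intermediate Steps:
$G = -36210$ ($G = \left(6 + 9\right) 71 \left(-34\right) = 15 \cdot 71 \left(-34\right) = 1065 \left(-34\right) = -36210$)
$- (-500978 - G) = - (-500978 - -36210) = - (-500978 + 36210) = \left(-1\right) \left(-464768\right) = 464768$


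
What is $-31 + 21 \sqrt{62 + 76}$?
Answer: $-31 + 21 \sqrt{138} \approx 215.69$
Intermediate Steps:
$-31 + 21 \sqrt{62 + 76} = -31 + 21 \sqrt{138}$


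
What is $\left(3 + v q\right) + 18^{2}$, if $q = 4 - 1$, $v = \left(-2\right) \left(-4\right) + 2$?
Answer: $357$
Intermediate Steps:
$v = 10$ ($v = 8 + 2 = 10$)
$q = 3$
$\left(3 + v q\right) + 18^{2} = \left(3 + 10 \cdot 3\right) + 18^{2} = \left(3 + 30\right) + 324 = 33 + 324 = 357$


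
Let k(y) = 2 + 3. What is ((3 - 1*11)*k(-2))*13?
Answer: -520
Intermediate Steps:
k(y) = 5
((3 - 1*11)*k(-2))*13 = ((3 - 1*11)*5)*13 = ((3 - 11)*5)*13 = -8*5*13 = -40*13 = -520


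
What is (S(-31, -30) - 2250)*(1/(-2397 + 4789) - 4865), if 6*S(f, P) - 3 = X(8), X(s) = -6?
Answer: 52378492579/4784 ≈ 1.0949e+7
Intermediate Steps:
S(f, P) = -1/2 (S(f, P) = 1/2 + (1/6)*(-6) = 1/2 - 1 = -1/2)
(S(-31, -30) - 2250)*(1/(-2397 + 4789) - 4865) = (-1/2 - 2250)*(1/(-2397 + 4789) - 4865) = -4501*(1/2392 - 4865)/2 = -4501/2*(-11637079/2392) = 52378492579/4784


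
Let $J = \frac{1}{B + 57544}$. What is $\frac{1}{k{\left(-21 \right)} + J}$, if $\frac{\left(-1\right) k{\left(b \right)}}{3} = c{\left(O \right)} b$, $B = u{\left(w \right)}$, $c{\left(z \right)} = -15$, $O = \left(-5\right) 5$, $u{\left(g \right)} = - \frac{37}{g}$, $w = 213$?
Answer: $- \frac{12256835}{11582708862} \approx -0.0010582$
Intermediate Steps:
$O = -25$
$B = - \frac{37}{213} \approx -0.17371$
$k{\left(b \right)} = 45 b$ ($k{\left(b \right)} = - 3 \left(- 15 b\right) = 45 b$)
$J = \frac{213}{12256835}$ ($J = \frac{1}{- \frac{37}{213} + 57544} = \frac{1}{\frac{12256835}{213}} = \frac{213}{12256835} \approx 1.7378 \cdot 10^{-5}$)
$\frac{1}{k{\left(-21 \right)} + J} = \frac{1}{45 \left(-21\right) + \frac{213}{12256835}} = \frac{1}{-945 + \frac{213}{12256835}} = \frac{1}{- \frac{11582708862}{12256835}} = - \frac{12256835}{11582708862}$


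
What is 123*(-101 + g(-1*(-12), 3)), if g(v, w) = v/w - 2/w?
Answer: -12013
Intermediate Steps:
g(v, w) = -2/w + v/w
123*(-101 + g(-1*(-12), 3)) = 123*(-101 + (-2 - 1*(-12))/3) = 123*(-101 + (-2 + 12)/3) = 123*(-101 + (⅓)*10) = 123*(-101 + 10/3) = 123*(-293/3) = -12013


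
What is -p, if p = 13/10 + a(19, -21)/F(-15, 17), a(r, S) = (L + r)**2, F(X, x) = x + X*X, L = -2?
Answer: -1509/605 ≈ -2.4942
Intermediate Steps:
F(X, x) = x + X**2
a(r, S) = (-2 + r)**2
p = 1509/605 (p = 13/10 + (-2 + 19)**2/(17 + (-15)**2) = 13*(1/10) + 17**2/(17 + 225) = 13/10 + 289/242 = 1509/605 ≈ 2.4942)
-p = -1*1509/605 = -1509/605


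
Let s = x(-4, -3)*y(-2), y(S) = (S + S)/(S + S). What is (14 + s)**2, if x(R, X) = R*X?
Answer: 676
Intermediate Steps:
y(S) = 1 (y(S) = (2*S)/((2*S)) = (2*S)*(1/(2*S)) = 1)
s = 12 (s = -4*(-3)*1 = 12*1 = 12)
(14 + s)**2 = (14 + 12)**2 = 26**2 = 676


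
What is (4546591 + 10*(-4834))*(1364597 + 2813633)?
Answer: 18794727275730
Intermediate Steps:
(4546591 + 10*(-4834))*(1364597 + 2813633) = (4546591 - 48340)*4178230 = 4498251*4178230 = 18794727275730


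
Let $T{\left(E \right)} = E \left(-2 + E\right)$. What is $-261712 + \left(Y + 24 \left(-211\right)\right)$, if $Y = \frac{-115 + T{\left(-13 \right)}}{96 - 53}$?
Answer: $- \frac{11471288}{43} \approx -2.6677 \cdot 10^{5}$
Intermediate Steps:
$Y = \frac{80}{43}$ ($Y = \frac{-115 - 13 \left(-2 - 13\right)}{96 - 53} = \frac{-115 - -195}{43} = \left(-115 + 195\right) \frac{1}{43} = 80 \cdot \frac{1}{43} = \frac{80}{43} \approx 1.8605$)
$-261712 + \left(Y + 24 \left(-211\right)\right) = -261712 + \left(\frac{80}{43} + 24 \left(-211\right)\right) = -261712 + \left(\frac{80}{43} - 5064\right) = -261712 - \frac{217672}{43} = - \frac{11471288}{43}$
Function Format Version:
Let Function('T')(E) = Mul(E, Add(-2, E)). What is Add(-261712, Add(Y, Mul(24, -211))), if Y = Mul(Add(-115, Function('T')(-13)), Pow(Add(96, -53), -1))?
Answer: Rational(-11471288, 43) ≈ -2.6677e+5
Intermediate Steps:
Y = Rational(80, 43) (Y = Mul(Add(-115, Mul(-13, Add(-2, -13))), Pow(Add(96, -53), -1)) = Mul(Add(-115, Mul(-13, -15)), Pow(43, -1)) = Mul(Add(-115, 195), Rational(1, 43)) = Mul(80, Rational(1, 43)) = Rational(80, 43) ≈ 1.8605)
Add(-261712, Add(Y, Mul(24, -211))) = Add(-261712, Add(Rational(80, 43), Mul(24, -211))) = Add(-261712, Add(Rational(80, 43), -5064)) = Add(-261712, Rational(-217672, 43)) = Rational(-11471288, 43)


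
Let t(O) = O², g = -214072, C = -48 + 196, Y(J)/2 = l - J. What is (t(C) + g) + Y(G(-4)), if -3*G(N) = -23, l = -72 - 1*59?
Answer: -577336/3 ≈ -1.9245e+5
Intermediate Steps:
l = -131 (l = -72 - 59 = -131)
G(N) = 23/3 (G(N) = -⅓*(-23) = 23/3)
Y(J) = -262 - 2*J (Y(J) = 2*(-131 - J) = -262 - 2*J)
C = 148
(t(C) + g) + Y(G(-4)) = (148² - 214072) + (-262 - 2*23/3) = (21904 - 214072) + (-262 - 46/3) = -192168 - 832/3 = -577336/3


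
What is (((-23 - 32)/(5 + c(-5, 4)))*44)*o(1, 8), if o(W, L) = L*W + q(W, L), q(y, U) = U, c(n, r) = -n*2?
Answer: -7744/3 ≈ -2581.3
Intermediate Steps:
c(n, r) = -2*n
o(W, L) = L + L*W (o(W, L) = L*W + L = L + L*W)
(((-23 - 32)/(5 + c(-5, 4)))*44)*o(1, 8) = (((-23 - 32)/(5 - 2*(-5)))*44)*(8*(1 + 1)) = (-55/(5 + 10)*44)*(8*2) = (-55/15*44)*16 = (-55*1/15*44)*16 = -11/3*44*16 = -484/3*16 = -7744/3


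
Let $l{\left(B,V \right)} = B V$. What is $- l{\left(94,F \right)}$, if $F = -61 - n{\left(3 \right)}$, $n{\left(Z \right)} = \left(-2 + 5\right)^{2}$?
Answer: $6580$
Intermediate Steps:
$n{\left(Z \right)} = 9$ ($n{\left(Z \right)} = 3^{2} = 9$)
$F = -70$ ($F = -61 - 9 = -70$)
$- l{\left(94,F \right)} = - 94 \left(-70\right) = \left(-1\right) \left(-6580\right) = 6580$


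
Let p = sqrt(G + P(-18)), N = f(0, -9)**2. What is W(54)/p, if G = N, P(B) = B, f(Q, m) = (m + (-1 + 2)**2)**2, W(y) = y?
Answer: 27*sqrt(4078)/2039 ≈ 0.84561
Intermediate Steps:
f(Q, m) = (1 + m)**2 (f(Q, m) = (m + 1**2)**2 = (m + 1)**2 = (1 + m)**2)
N = 4096 (N = ((1 - 9)**2)**2 = ((-8)**2)**2 = 64**2 = 4096)
G = 4096
p = sqrt(4078) (p = sqrt(4096 - 18) = sqrt(4078) ≈ 63.859)
W(54)/p = 54/(sqrt(4078)) = 54*(sqrt(4078)/4078) = 27*sqrt(4078)/2039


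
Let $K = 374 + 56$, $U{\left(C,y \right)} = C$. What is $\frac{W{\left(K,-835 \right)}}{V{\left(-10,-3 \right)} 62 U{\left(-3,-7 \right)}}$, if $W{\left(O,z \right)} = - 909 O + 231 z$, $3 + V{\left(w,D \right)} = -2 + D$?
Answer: $- \frac{194585}{496} \approx -392.31$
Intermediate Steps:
$V{\left(w,D \right)} = -5 + D$ ($V{\left(w,D \right)} = -3 + \left(-2 + D\right) = -5 + D$)
$K = 430$
$\frac{W{\left(K,-835 \right)}}{V{\left(-10,-3 \right)} 62 U{\left(-3,-7 \right)}} = \frac{\left(-909\right) 430 + 231 \left(-835\right)}{\left(-5 - 3\right) 62 \left(-3\right)} = \frac{-390870 - 192885}{\left(-8\right) 62 \left(-3\right)} = - \frac{583755}{\left(-496\right) \left(-3\right)} = - \frac{583755}{1488} = \left(-583755\right) \frac{1}{1488} = - \frac{194585}{496}$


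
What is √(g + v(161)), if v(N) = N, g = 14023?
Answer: 6*√394 ≈ 119.10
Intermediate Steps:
√(g + v(161)) = √(14023 + 161) = √14184 = 6*√394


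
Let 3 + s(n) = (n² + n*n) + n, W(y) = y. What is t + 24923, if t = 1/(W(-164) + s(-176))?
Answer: 1535481108/61609 ≈ 24923.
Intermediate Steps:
s(n) = -3 + n + 2*n² (s(n) = -3 + ((n² + n*n) + n) = -3 + ((n² + n²) + n) = -3 + (2*n² + n) = -3 + (n + 2*n²) = -3 + n + 2*n²)
t = 1/61609 (t = 1/(-164 + (-3 - 176 + 2*(-176)²)) = 1/(-164 + (-3 - 176 + 2*30976)) = 1/(-164 + (-3 - 176 + 61952)) = 1/(-164 + 61773) = 1/61609 ≈ 1.6231e-5)
t + 24923 = 1/61609 + 24923 = 1535481108/61609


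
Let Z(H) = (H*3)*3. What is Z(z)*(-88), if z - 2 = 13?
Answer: -11880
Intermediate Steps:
z = 15 (z = 2 + 13 = 15)
Z(H) = 9*H (Z(H) = (3*H)*3 = 9*H)
Z(z)*(-88) = (9*15)*(-88) = 135*(-88) = -11880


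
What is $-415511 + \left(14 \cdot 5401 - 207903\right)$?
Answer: $-547800$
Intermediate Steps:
$-415511 + \left(14 \cdot 5401 - 207903\right) = -415511 + \left(75614 - 207903\right) = -415511 - 132289 = -547800$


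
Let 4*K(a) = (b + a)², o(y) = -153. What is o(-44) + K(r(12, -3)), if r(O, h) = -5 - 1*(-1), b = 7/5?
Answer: -15131/100 ≈ -151.31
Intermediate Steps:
b = 7/5 (b = 7*(⅕) = 7/5 ≈ 1.4000)
r(O, h) = -4 (r(O, h) = -5 + 1 = -4)
K(a) = (7/5 + a)²/4
o(-44) + K(r(12, -3)) = -153 + (7 + 5*(-4))²/100 = -153 + (7 - 20)²/100 = -153 + (1/100)*(-13)² = -153 + (1/100)*169 = -153 + 169/100 = -15131/100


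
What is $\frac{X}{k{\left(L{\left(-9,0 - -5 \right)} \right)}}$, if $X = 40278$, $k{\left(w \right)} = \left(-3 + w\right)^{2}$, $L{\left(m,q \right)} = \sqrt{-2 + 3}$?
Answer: $\frac{20139}{2} \approx 10070.0$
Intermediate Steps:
$L{\left(m,q \right)} = 1$ ($L{\left(m,q \right)} = \sqrt{1} = 1$)
$\frac{X}{k{\left(L{\left(-9,0 - -5 \right)} \right)}} = \frac{40278}{\left(-3 + 1\right)^{2}} = \frac{40278}{\left(-2\right)^{2}} = \frac{40278}{4} = 40278 \cdot \frac{1}{4} = \frac{20139}{2}$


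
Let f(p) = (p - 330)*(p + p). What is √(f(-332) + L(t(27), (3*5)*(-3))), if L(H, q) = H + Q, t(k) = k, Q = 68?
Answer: √439663 ≈ 663.07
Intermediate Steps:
L(H, q) = 68 + H (L(H, q) = H + 68 = 68 + H)
f(p) = 2*p*(-330 + p) (f(p) = (-330 + p)*(2*p) = 2*p*(-330 + p))
√(f(-332) + L(t(27), (3*5)*(-3))) = √(2*(-332)*(-330 - 332) + (68 + 27)) = √(2*(-332)*(-662) + 95) = √(439568 + 95) = √439663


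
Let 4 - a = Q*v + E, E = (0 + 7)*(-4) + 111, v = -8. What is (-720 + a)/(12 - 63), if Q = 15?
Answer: 679/51 ≈ 13.314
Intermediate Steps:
E = 83 (E = 7*(-4) + 111 = -28 + 111 = 83)
a = 41 (a = 4 - (15*(-8) + 83) = 4 - (-120 + 83) = 4 - 1*(-37) = 4 + 37 = 41)
(-720 + a)/(12 - 63) = (-720 + 41)/(12 - 63) = -679/(-51) = -1/51*(-679) = 679/51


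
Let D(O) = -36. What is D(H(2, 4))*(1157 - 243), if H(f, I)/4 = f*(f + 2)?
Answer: -32904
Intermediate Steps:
H(f, I) = 4*f*(2 + f) (H(f, I) = 4*(f*(f + 2)) = 4*(f*(2 + f)) = 4*f*(2 + f))
D(H(2, 4))*(1157 - 243) = -36*(1157 - 243) = -36*914 = -32904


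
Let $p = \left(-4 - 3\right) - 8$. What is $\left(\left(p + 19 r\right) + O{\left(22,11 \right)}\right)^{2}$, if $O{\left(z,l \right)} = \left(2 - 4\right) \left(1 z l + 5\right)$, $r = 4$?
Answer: $187489$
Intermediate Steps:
$p = -15$ ($p = \left(-4 - 3\right) - 8 = -7 - 8 = -15$)
$O{\left(z,l \right)} = -10 - 2 l z$ ($O{\left(z,l \right)} = - 2 \left(z l + 5\right) = - 2 \left(l z + 5\right) = - 2 \left(5 + l z\right) = -10 - 2 l z$)
$\left(\left(p + 19 r\right) + O{\left(22,11 \right)}\right)^{2} = \left(\left(-15 + 19 \cdot 4\right) - \left(10 + 22 \cdot 22\right)\right)^{2} = \left(\left(-15 + 76\right) - 494\right)^{2} = \left(61 - 494\right)^{2} = \left(-433\right)^{2} = 187489$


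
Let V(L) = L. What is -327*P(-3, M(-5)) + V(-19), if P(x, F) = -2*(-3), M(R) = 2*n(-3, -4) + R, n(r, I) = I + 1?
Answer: -1981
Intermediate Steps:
n(r, I) = 1 + I
M(R) = -6 + R (M(R) = 2*(1 - 4) + R = 2*(-3) + R = -6 + R)
P(x, F) = 6
-327*P(-3, M(-5)) + V(-19) = -327*6 - 19 = -1962 - 19 = -1981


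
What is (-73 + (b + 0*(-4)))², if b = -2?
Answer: 5625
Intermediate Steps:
(-73 + (b + 0*(-4)))² = (-73 + (-2 + 0*(-4)))² = (-73 + (-2 + 0))² = (-73 - 2)² = (-75)² = 5625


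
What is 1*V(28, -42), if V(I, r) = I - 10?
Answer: 18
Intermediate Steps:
V(I, r) = -10 + I
1*V(28, -42) = 1*(-10 + 28) = 1*18 = 18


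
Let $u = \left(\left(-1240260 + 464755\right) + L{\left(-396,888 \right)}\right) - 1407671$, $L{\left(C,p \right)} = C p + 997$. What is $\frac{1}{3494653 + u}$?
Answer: $\frac{1}{960826} \approx 1.0408 \cdot 10^{-6}$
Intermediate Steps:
$L{\left(C,p \right)} = 997 + C p$
$u = -2533827$ ($u = \left(\left(-1240260 + 464755\right) + \left(997 - 351648\right)\right) - 1407671 = \left(-775505 + \left(997 - 351648\right)\right) - 1407671 = \left(-775505 - 350651\right) - 1407671 = -1126156 - 1407671 = -2533827$)
$\frac{1}{3494653 + u} = \frac{1}{3494653 - 2533827} = \frac{1}{960826}$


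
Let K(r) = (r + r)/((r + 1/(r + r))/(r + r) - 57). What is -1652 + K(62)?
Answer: -1437070060/868743 ≈ -1654.2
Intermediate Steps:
K(r) = 2*r/(-57 + (r + 1/(2*r))/(2*r)) (K(r) = (2*r)/((r + 1/(2*r))/((2*r)) - 57) = (2*r)/((r + 1/(2*r))*(1/(2*r)) - 57) = (2*r)/((r + 1/(2*r))/(2*r) - 57) = (2*r)/(-57 + (r + 1/(2*r))/(2*r)) = 2*r/(-57 + (r + 1/(2*r))/(2*r)))
-1652 + K(62) = -1652 - 8*62³/(-1 + 226*62²) = -1652 - 8*238328/(-1 + 226*3844) = -1652 - 8*238328/(-1 + 868744) = -1652 - 8*238328/868743 = -1652 - 8*238328*1/868743 = -1652 - 1906624/868743 = -1437070060/868743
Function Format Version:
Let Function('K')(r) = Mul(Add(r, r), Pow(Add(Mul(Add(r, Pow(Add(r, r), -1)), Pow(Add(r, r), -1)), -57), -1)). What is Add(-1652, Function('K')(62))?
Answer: Rational(-1437070060, 868743) ≈ -1654.2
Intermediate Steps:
Function('K')(r) = Mul(2, r, Pow(Add(-57, Mul(Rational(1, 2), Pow(r, -1), Add(r, Mul(Rational(1, 2), Pow(r, -1))))), -1)) (Function('K')(r) = Mul(Mul(2, r), Pow(Add(Mul(Add(r, Pow(Mul(2, r), -1)), Pow(Mul(2, r), -1)), -57), -1)) = Mul(Mul(2, r), Pow(Add(Mul(Add(r, Mul(Rational(1, 2), Pow(r, -1))), Mul(Rational(1, 2), Pow(r, -1))), -57), -1)) = Mul(Mul(2, r), Pow(Add(Mul(Rational(1, 2), Pow(r, -1), Add(r, Mul(Rational(1, 2), Pow(r, -1)))), -57), -1)) = Mul(Mul(2, r), Pow(Add(-57, Mul(Rational(1, 2), Pow(r, -1), Add(r, Mul(Rational(1, 2), Pow(r, -1))))), -1)) = Mul(2, r, Pow(Add(-57, Mul(Rational(1, 2), Pow(r, -1), Add(r, Mul(Rational(1, 2), Pow(r, -1))))), -1)))
Add(-1652, Function('K')(62)) = Add(-1652, Mul(-8, Pow(62, 3), Pow(Add(-1, Mul(226, Pow(62, 2))), -1))) = Add(-1652, Mul(-8, 238328, Pow(Add(-1, Mul(226, 3844)), -1))) = Add(-1652, Mul(-8, 238328, Pow(Add(-1, 868744), -1))) = Add(-1652, Mul(-8, 238328, Pow(868743, -1))) = Add(-1652, Mul(-8, 238328, Rational(1, 868743))) = Add(-1652, Rational(-1906624, 868743)) = Rational(-1437070060, 868743)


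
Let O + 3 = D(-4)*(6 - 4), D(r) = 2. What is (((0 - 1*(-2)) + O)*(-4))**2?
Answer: 144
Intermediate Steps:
O = 1 (O = -3 + 2*(6 - 4) = -3 + 2*2 = -3 + 4 = 1)
(((0 - 1*(-2)) + O)*(-4))**2 = (((0 - 1*(-2)) + 1)*(-4))**2 = (((0 + 2) + 1)*(-4))**2 = ((2 + 1)*(-4))**2 = (3*(-4))**2 = (-12)**2 = 144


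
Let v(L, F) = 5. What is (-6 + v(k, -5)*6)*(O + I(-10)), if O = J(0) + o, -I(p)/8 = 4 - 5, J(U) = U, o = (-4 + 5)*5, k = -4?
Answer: 312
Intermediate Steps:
o = 5 (o = 1*5 = 5)
I(p) = 8 (I(p) = -8*(4 - 5) = -8*(-1) = 8)
O = 5 (O = 0 + 5 = 5)
(-6 + v(k, -5)*6)*(O + I(-10)) = (-6 + 5*6)*(5 + 8) = (-6 + 30)*13 = 24*13 = 312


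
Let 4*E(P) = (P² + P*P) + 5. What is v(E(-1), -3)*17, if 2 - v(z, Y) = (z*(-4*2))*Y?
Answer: -680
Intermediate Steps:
E(P) = 5/4 + P²/2 (E(P) = ((P² + P*P) + 5)/4 = ((P² + P²) + 5)/4 = (2*P² + 5)/4 = (5 + 2*P²)/4 = 5/4 + P²/2)
v(z, Y) = 2 + 8*Y*z (v(z, Y) = 2 - z*(-4*2)*Y = 2 - z*(-8)*Y = 2 - (-8*z)*Y = 2 - (-8)*Y*z = 2 + 8*Y*z)
v(E(-1), -3)*17 = (2 + 8*(-3)*(5/4 + (½)*(-1)²))*17 = (2 + 8*(-3)*(5/4 + (½)*1))*17 = (2 + 8*(-3)*(5/4 + ½))*17 = (2 + 8*(-3)*(7/4))*17 = (2 - 42)*17 = -40*17 = -680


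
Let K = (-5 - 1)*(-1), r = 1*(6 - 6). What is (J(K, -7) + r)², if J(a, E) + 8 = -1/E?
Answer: 3025/49 ≈ 61.735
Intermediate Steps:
r = 0 (r = 1*0 = 0)
K = 6 (K = -6*(-1) = 6)
J(a, E) = -8 - 1/E
(J(K, -7) + r)² = ((-8 - 1/(-7)) + 0)² = ((-8 - 1*(-⅐)) + 0)² = ((-8 + ⅐) + 0)² = (-55/7 + 0)² = (-55/7)² = 3025/49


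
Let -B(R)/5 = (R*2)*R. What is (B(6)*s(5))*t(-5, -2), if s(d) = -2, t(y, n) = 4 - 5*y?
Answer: 20880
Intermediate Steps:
B(R) = -10*R² (B(R) = -5*R*2*R = -5*2*R*R = -10*R²)
(B(6)*s(5))*t(-5, -2) = (-10*6²*(-2))*(4 - 5*(-5)) = (-10*36*(-2))*(4 + 25) = -360*(-2)*29 = 720*29 = 20880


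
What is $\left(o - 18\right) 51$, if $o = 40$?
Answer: $1122$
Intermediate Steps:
$\left(o - 18\right) 51 = \left(40 - 18\right) 51 = 22 \cdot 51 = 1122$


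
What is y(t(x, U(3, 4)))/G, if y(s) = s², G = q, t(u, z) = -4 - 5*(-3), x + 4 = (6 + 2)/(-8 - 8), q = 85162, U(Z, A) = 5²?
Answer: 11/7742 ≈ 0.0014208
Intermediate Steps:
U(Z, A) = 25
x = -9/2 (x = -4 + (6 + 2)/(-8 - 8) = -4 + 8/(-16) = -4 + 8*(-1/16) = -4 - ½ = -9/2 ≈ -4.5000)
t(u, z) = 11 (t(u, z) = -4 + 15 = 11)
G = 85162
y(t(x, U(3, 4)))/G = 11²/85162 = 121*(1/85162) = 11/7742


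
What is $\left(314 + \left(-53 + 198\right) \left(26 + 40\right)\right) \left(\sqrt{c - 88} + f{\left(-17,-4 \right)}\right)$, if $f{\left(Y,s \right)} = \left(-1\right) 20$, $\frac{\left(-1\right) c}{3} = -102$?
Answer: $-197680 + 9884 \sqrt{218} \approx -51745.0$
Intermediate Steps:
$c = 306$ ($c = \left(-3\right) \left(-102\right) = 306$)
$f{\left(Y,s \right)} = -20$
$\left(314 + \left(-53 + 198\right) \left(26 + 40\right)\right) \left(\sqrt{c - 88} + f{\left(-17,-4 \right)}\right) = \left(314 + \left(-53 + 198\right) \left(26 + 40\right)\right) \left(\sqrt{306 - 88} - 20\right) = \left(314 + 145 \cdot 66\right) \left(\sqrt{218} - 20\right) = \left(314 + 9570\right) \left(-20 + \sqrt{218}\right) = 9884 \left(-20 + \sqrt{218}\right) = -197680 + 9884 \sqrt{218}$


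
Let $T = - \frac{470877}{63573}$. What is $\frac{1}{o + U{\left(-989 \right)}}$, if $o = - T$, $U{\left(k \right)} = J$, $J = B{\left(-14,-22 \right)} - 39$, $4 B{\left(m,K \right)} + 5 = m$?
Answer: $- \frac{84764}{3080589} \approx -0.027516$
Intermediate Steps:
$B{\left(m,K \right)} = - \frac{5}{4} + \frac{m}{4}$
$T = - \frac{156959}{21191}$ ($T = \left(-470877\right) \frac{1}{63573} = - \frac{156959}{21191} \approx -7.4069$)
$J = - \frac{175}{4}$ ($J = \left(- \frac{5}{4} + \frac{1}{4} \left(-14\right)\right) - 39 = \left(- \frac{5}{4} - \frac{7}{2}\right) - 39 = - \frac{19}{4} - 39 = - \frac{175}{4} \approx -43.75$)
$U{\left(k \right)} = - \frac{175}{4}$
$o = \frac{156959}{21191}$ ($o = \left(-1\right) \left(- \frac{156959}{21191}\right) = \frac{156959}{21191} \approx 7.4069$)
$\frac{1}{o + U{\left(-989 \right)}} = \frac{1}{\frac{156959}{21191} - \frac{175}{4}} = \frac{1}{- \frac{3080589}{84764}} = - \frac{84764}{3080589}$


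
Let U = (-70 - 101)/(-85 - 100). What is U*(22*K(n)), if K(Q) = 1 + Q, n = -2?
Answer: -3762/185 ≈ -20.335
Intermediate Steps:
U = 171/185 (U = -171/(-185) = -171*(-1/185) = 171/185 ≈ 0.92432)
U*(22*K(n)) = 171*(22*(1 - 2))/185 = 171*(22*(-1))/185 = (171/185)*(-22) = -3762/185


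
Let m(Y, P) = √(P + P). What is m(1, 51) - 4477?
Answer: -4477 + √102 ≈ -4466.9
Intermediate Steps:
m(Y, P) = √2*√P (m(Y, P) = √(2*P) = √2*√P)
m(1, 51) - 4477 = √2*√51 - 4477 = √102 - 4477 = -4477 + √102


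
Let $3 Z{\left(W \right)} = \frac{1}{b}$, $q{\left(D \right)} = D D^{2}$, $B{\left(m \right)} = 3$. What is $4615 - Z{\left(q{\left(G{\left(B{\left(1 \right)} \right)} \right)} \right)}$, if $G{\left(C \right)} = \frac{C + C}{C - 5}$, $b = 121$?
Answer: $\frac{1675244}{363} \approx 4615.0$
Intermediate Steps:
$G{\left(C \right)} = \frac{2 C}{-5 + C}$
$q{\left(D \right)} = D^{3}$
$Z{\left(W \right)} = \frac{1}{363}$ ($Z{\left(W \right)} = \frac{1}{3 \cdot 121} = \frac{1}{3} \cdot \frac{1}{121} = \frac{1}{363}$)
$4615 - Z{\left(q{\left(G{\left(B{\left(1 \right)} \right)} \right)} \right)} = 4615 - \frac{1}{363} = \frac{1675244}{363}$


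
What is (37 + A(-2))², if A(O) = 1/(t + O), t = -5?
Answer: 66564/49 ≈ 1358.4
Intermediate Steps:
A(O) = 1/(-5 + O)
(37 + A(-2))² = (37 + 1/(-5 - 2))² = (37 + 1/(-7))² = (37 - ⅐)² = (258/7)² = 66564/49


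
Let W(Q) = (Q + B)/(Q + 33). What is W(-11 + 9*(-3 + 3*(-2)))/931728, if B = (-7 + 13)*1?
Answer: 43/27485976 ≈ 1.5644e-6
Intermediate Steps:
B = 6 (B = 6*1 = 6)
W(Q) = (6 + Q)/(33 + Q) (W(Q) = (Q + 6)/(Q + 33) = (6 + Q)/(33 + Q))
W(-11 + 9*(-3 + 3*(-2)))/931728 = ((6 + (-11 + 9*(-3 + 3*(-2))))/(33 + (-11 + 9*(-3 + 3*(-2)))))/931728 = ((6 + (-11 + 9*(-3 - 6)))/(33 + (-11 + 9*(-3 - 6))))*(1/931728) = ((6 + (-11 + 9*(-9)))/(33 + (-11 + 9*(-9))))*(1/931728) = ((6 + (-11 - 81))/(33 + (-11 - 81)))*(1/931728) = ((6 - 92)/(33 - 92))*(1/931728) = (-86/(-59))*(1/931728) = -1/59*(-86)*(1/931728) = (86/59)*(1/931728) = 43/27485976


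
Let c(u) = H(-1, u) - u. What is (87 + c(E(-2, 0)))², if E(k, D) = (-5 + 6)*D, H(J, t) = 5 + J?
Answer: 8281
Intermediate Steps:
E(k, D) = D (E(k, D) = 1*D = D)
c(u) = 4 - u (c(u) = (5 - 1) - u = 4 - u)
(87 + c(E(-2, 0)))² = (87 + (4 - 1*0))² = (87 + (4 + 0))² = (87 + 4)² = 91² = 8281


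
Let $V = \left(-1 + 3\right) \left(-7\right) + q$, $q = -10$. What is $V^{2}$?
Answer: $576$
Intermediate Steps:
$V = -24$ ($V = \left(-1 + 3\right) \left(-7\right) - 10 = 2 \left(-7\right) - 10 = -14 - 10 = -24$)
$V^{2} = \left(-24\right)^{2} = 576$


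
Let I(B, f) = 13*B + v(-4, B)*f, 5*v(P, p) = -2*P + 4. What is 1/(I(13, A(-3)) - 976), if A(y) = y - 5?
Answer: -5/4131 ≈ -0.0012104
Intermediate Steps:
A(y) = -5 + y
v(P, p) = ⅘ - 2*P/5 (v(P, p) = (-2*P + 4)/5 = (4 - 2*P)/5 = ⅘ - 2*P/5)
I(B, f) = 13*B + 12*f/5 (I(B, f) = 13*B + (⅘ - ⅖*(-4))*f = 13*B + (⅘ + 8/5)*f = 13*B + 12*f/5)
1/(I(13, A(-3)) - 976) = 1/((13*13 + 12*(-5 - 3)/5) - 976) = 1/((169 + (12/5)*(-8)) - 976) = 1/((169 - 96/5) - 976) = 1/(749/5 - 976) = 1/(-4131/5) = -5/4131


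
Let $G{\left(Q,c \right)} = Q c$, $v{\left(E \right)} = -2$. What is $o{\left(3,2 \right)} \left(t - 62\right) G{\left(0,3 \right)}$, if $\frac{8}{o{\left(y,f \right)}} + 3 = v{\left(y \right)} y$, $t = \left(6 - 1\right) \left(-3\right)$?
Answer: $0$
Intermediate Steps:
$t = -15$ ($t = 5 \left(-3\right) = -15$)
$o{\left(y,f \right)} = \frac{8}{-3 - 2 y}$
$o{\left(3,2 \right)} \left(t - 62\right) G{\left(0,3 \right)} = \frac{8}{-3 - 6} \left(-15 - 62\right) 0 \cdot 3 = \frac{8}{-3 - 6} \left(\left(-77\right) 0\right) = \frac{8}{-9} \cdot 0 = 8 \left(- \frac{1}{9}\right) 0 = \left(- \frac{8}{9}\right) 0 = 0$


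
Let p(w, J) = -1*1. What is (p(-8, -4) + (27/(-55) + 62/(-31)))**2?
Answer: 36864/3025 ≈ 12.186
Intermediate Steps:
p(w, J) = -1
(p(-8, -4) + (27/(-55) + 62/(-31)))**2 = (-1 + (27/(-55) + 62/(-31)))**2 = (-1 + (27*(-1/55) + 62*(-1/31)))**2 = (-1 + (-27/55 - 2))**2 = (-1 - 137/55)**2 = (-192/55)**2 = 36864/3025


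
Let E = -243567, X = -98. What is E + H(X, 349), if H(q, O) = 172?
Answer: -243395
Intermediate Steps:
E + H(X, 349) = -243567 + 172 = -243395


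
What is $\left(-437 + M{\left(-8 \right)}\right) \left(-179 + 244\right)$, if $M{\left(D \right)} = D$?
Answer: $-28925$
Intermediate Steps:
$\left(-437 + M{\left(-8 \right)}\right) \left(-179 + 244\right) = \left(-437 - 8\right) \left(-179 + 244\right) = \left(-445\right) 65 = -28925$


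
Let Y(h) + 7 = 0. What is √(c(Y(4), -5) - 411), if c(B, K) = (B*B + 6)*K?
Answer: 7*I*√14 ≈ 26.192*I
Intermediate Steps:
Y(h) = -7 (Y(h) = -7 + 0 = -7)
c(B, K) = K*(6 + B²) (c(B, K) = (B² + 6)*K = (6 + B²)*K = K*(6 + B²))
√(c(Y(4), -5) - 411) = √(-5*(6 + (-7)²) - 411) = √(-5*(6 + 49) - 411) = √(-5*55 - 411) = √(-275 - 411) = √(-686) = 7*I*√14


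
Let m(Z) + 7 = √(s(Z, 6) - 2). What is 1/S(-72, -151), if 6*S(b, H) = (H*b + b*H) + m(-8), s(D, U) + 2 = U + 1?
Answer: 65211/236248583 - 3*√3/236248583 ≈ 0.00027600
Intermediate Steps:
s(D, U) = -1 + U (s(D, U) = -2 + (U + 1) = -2 + (1 + U) = -1 + U)
m(Z) = -7 + √3 (m(Z) = -7 + √((-1 + 6) - 2) = -7 + √(5 - 2) = -7 + √3)
S(b, H) = -7/6 + √3/6 + H*b/3 (S(b, H) = ((H*b + b*H) + (-7 + √3))/6 = ((H*b + H*b) + (-7 + √3))/6 = (2*H*b + (-7 + √3))/6 = (-7 + √3 + 2*H*b)/6 = -7/6 + √3/6 + H*b/3)
1/S(-72, -151) = 1/(-7/6 + √3/6 + (⅓)*(-151)*(-72)) = 1/(-7/6 + √3/6 + 3624) = 1/(21737/6 + √3/6)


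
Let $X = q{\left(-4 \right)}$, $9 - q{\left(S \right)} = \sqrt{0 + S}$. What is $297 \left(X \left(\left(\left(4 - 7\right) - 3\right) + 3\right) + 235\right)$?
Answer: $61776 + 1782 i \approx 61776.0 + 1782.0 i$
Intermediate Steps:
$q{\left(S \right)} = 9 - \sqrt{S}$ ($q{\left(S \right)} = 9 - \sqrt{0 + S} = 9 - \sqrt{S}$)
$X = 9 - 2 i$ ($X = 9 - \sqrt{-4} = 9 - 2 i \approx 9.0 - 2.0 i$)
$297 \left(X \left(\left(\left(4 - 7\right) - 3\right) + 3\right) + 235\right) = 297 \left(\left(9 - 2 i\right) \left(\left(\left(4 - 7\right) - 3\right) + 3\right) + 235\right) = 297 \left(\left(9 - 2 i\right) \left(\left(-3 - 3\right) + 3\right) + 235\right) = 297 \left(\left(9 - 2 i\right) \left(-6 + 3\right) + 235\right) = 297 \left(\left(9 - 2 i\right) \left(-3\right) + 235\right) = 297 \left(\left(-27 + 6 i\right) + 235\right) = 297 \left(208 + 6 i\right) = 61776 + 1782 i$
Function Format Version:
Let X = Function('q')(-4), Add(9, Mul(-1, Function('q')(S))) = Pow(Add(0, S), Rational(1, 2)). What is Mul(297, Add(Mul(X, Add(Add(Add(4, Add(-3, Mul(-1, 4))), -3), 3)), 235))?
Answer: Add(61776, Mul(1782, I)) ≈ Add(61776., Mul(1782.0, I))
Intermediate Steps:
Function('q')(S) = Add(9, Mul(-1, Pow(S, Rational(1, 2)))) (Function('q')(S) = Add(9, Mul(-1, Pow(Add(0, S), Rational(1, 2)))) = Add(9, Mul(-1, Pow(S, Rational(1, 2)))))
X = Add(9, Mul(-2, I)) (X = Add(9, Mul(-1, Pow(-4, Rational(1, 2)))) = Add(9, Mul(-1, Mul(2, I))) = Add(9, Mul(-2, I)) ≈ Add(9.0000, Mul(-2.0000, I)))
Mul(297, Add(Mul(X, Add(Add(Add(4, Add(-3, Mul(-1, 4))), -3), 3)), 235)) = Mul(297, Add(Mul(Add(9, Mul(-2, I)), Add(Add(Add(4, Add(-3, Mul(-1, 4))), -3), 3)), 235)) = Mul(297, Add(Mul(Add(9, Mul(-2, I)), Add(Add(Add(4, Add(-3, -4)), -3), 3)), 235)) = Mul(297, Add(Mul(Add(9, Mul(-2, I)), Add(Add(Add(4, -7), -3), 3)), 235)) = Mul(297, Add(Mul(Add(9, Mul(-2, I)), Add(Add(-3, -3), 3)), 235)) = Mul(297, Add(Mul(Add(9, Mul(-2, I)), Add(-6, 3)), 235)) = Mul(297, Add(Mul(Add(9, Mul(-2, I)), -3), 235)) = Mul(297, Add(Add(-27, Mul(6, I)), 235)) = Mul(297, Add(208, Mul(6, I))) = Add(61776, Mul(1782, I))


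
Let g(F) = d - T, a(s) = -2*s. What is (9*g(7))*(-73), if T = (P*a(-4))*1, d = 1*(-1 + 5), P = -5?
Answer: -28908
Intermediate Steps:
d = 4 (d = 1*4 = 4)
T = -40 (T = -(-10)*(-4)*1 = -5*8*1 = -40*1 = -40)
g(F) = 44 (g(F) = 4 - 1*(-40) = 4 + 40 = 44)
(9*g(7))*(-73) = (9*44)*(-73) = 396*(-73) = -28908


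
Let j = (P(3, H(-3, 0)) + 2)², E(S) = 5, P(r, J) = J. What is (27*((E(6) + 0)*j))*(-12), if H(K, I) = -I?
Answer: -6480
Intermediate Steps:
j = 4 (j = (-1*0 + 2)² = (0 + 2)² = 2² = 4)
(27*((E(6) + 0)*j))*(-12) = (27*((5 + 0)*4))*(-12) = (27*(5*4))*(-12) = (27*20)*(-12) = 540*(-12) = -6480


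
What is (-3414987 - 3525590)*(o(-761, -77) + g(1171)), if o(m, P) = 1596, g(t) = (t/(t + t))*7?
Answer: -22202905823/2 ≈ -1.1101e+10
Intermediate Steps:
g(t) = 7/2 (g(t) = (t/((2*t)))*7 = ((1/(2*t))*t)*7 = (½)*7 = 7/2)
(-3414987 - 3525590)*(o(-761, -77) + g(1171)) = (-3414987 - 3525590)*(1596 + 7/2) = -6940577*3199/2 = -22202905823/2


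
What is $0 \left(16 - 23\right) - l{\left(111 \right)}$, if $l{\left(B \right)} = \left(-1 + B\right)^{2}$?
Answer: $-12100$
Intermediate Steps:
$0 \left(16 - 23\right) - l{\left(111 \right)} = 0 \left(16 - 23\right) - \left(-1 + 111\right)^{2} = 0 \left(16 + \left(-48 + 25\right)\right) - 110^{2} = 0 \left(16 - 23\right) - 12100 = 0 \left(-7\right) - 12100 = 0 - 12100 = -12100$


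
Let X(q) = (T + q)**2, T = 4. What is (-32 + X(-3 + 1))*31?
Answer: -868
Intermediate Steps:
X(q) = (4 + q)**2
(-32 + X(-3 + 1))*31 = (-32 + (4 + (-3 + 1))**2)*31 = (-32 + (4 - 2)**2)*31 = (-32 + 2**2)*31 = (-32 + 4)*31 = -28*31 = -868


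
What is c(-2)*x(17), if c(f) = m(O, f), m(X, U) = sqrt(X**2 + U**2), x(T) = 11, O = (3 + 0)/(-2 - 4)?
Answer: 11*sqrt(17)/2 ≈ 22.677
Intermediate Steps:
O = -1/2 (O = 3/(-6) = 3*(-1/6) = -1/2 ≈ -0.50000)
m(X, U) = sqrt(U**2 + X**2)
c(f) = sqrt(1/4 + f**2) (c(f) = sqrt(f**2 + (-1/2)**2) = sqrt(f**2 + 1/4) = sqrt(1/4 + f**2))
c(-2)*x(17) = (sqrt(1 + 4*(-2)**2)/2)*11 = (sqrt(1 + 4*4)/2)*11 = (sqrt(1 + 16)/2)*11 = (sqrt(17)/2)*11 = 11*sqrt(17)/2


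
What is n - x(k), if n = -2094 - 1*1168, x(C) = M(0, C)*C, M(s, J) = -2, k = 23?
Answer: -3216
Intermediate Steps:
x(C) = -2*C
n = -3262 (n = -2094 - 1168 = -3262)
n - x(k) = -3262 - (-2)*23 = -3262 - 1*(-46) = -3262 + 46 = -3216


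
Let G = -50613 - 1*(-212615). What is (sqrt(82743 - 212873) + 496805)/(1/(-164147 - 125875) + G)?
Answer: 144084379710/46984144043 + 3770286*I*sqrt(770)/46984144043 ≈ 3.0667 + 0.0022267*I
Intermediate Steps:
G = 162002 (G = -50613 + 212615 = 162002)
(sqrt(82743 - 212873) + 496805)/(1/(-164147 - 125875) + G) = (sqrt(82743 - 212873) + 496805)/(1/(-164147 - 125875) + 162002) = (sqrt(-130130) + 496805)/(1/(-290022) + 162002) = (13*I*sqrt(770) + 496805)/(-1/290022 + 162002) = (496805 + 13*I*sqrt(770))/(46984144043/290022) = (496805 + 13*I*sqrt(770))*(290022/46984144043) = 144084379710/46984144043 + 3770286*I*sqrt(770)/46984144043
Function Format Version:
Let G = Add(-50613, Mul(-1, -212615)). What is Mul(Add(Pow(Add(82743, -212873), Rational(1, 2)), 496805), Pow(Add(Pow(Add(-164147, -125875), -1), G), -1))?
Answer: Add(Rational(144084379710, 46984144043), Mul(Rational(3770286, 46984144043), I, Pow(770, Rational(1, 2)))) ≈ Add(3.0667, Mul(0.0022267, I))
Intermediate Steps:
G = 162002 (G = Add(-50613, 212615) = 162002)
Mul(Add(Pow(Add(82743, -212873), Rational(1, 2)), 496805), Pow(Add(Pow(Add(-164147, -125875), -1), G), -1)) = Mul(Add(Pow(Add(82743, -212873), Rational(1, 2)), 496805), Pow(Add(Pow(Add(-164147, -125875), -1), 162002), -1)) = Mul(Add(Pow(-130130, Rational(1, 2)), 496805), Pow(Add(Pow(-290022, -1), 162002), -1)) = Mul(Add(Mul(13, I, Pow(770, Rational(1, 2))), 496805), Pow(Add(Rational(-1, 290022), 162002), -1)) = Mul(Add(496805, Mul(13, I, Pow(770, Rational(1, 2)))), Pow(Rational(46984144043, 290022), -1)) = Mul(Add(496805, Mul(13, I, Pow(770, Rational(1, 2)))), Rational(290022, 46984144043)) = Add(Rational(144084379710, 46984144043), Mul(Rational(3770286, 46984144043), I, Pow(770, Rational(1, 2))))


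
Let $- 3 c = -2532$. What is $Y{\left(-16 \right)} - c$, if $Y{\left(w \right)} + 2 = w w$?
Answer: $-590$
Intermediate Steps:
$c = 844$ ($c = \left(- \frac{1}{3}\right) \left(-2532\right) = 844$)
$Y{\left(w \right)} = -2 + w^{2}$ ($Y{\left(w \right)} = -2 + w w = -2 + w^{2}$)
$Y{\left(-16 \right)} - c = \left(-2 + \left(-16\right)^{2}\right) - 844 = \left(-2 + 256\right) - 844 = 254 - 844 = -590$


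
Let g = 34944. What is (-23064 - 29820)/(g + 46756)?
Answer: -13221/20425 ≈ -0.64729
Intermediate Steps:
(-23064 - 29820)/(g + 46756) = (-23064 - 29820)/(34944 + 46756) = -52884/81700 = -52884*1/81700 = -13221/20425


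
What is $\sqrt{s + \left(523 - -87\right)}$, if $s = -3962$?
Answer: $2 i \sqrt{838} \approx 57.896 i$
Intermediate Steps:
$\sqrt{s + \left(523 - -87\right)} = \sqrt{-3962 + \left(523 - -87\right)} = \sqrt{-3962 + \left(523 + 87\right)} = \sqrt{-3962 + 610} = \sqrt{-3352} = 2 i \sqrt{838}$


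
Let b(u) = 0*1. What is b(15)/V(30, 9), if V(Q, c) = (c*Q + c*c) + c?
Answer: 0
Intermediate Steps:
V(Q, c) = c + c² + Q*c (V(Q, c) = (Q*c + c²) + c = (c² + Q*c) + c = c + c² + Q*c)
b(u) = 0
b(15)/V(30, 9) = 0/((9*(1 + 30 + 9))) = 0/((9*40)) = 0/360 = 0*(1/360) = 0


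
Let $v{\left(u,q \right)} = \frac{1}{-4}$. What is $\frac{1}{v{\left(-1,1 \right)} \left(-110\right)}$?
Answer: $\frac{2}{55} \approx 0.036364$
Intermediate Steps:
$v{\left(u,q \right)} = - \frac{1}{4}$
$\frac{1}{v{\left(-1,1 \right)} \left(-110\right)} = \frac{1}{\left(- \frac{1}{4}\right) \left(-110\right)} = \frac{1}{\frac{55}{2}} = \frac{2}{55}$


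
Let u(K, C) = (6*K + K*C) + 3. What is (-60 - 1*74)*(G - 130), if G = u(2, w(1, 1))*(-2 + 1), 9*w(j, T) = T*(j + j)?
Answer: 175406/9 ≈ 19490.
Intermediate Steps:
w(j, T) = 2*T*j/9 (w(j, T) = (T*(j + j))/9 = (T*(2*j))/9 = (2*T*j)/9 = 2*T*j/9)
u(K, C) = 3 + 6*K + C*K (u(K, C) = (6*K + C*K) + 3 = 3 + 6*K + C*K)
G = -139/9 (G = (3 + 6*2 + ((2/9)*1*1)*2)*(-2 + 1) = (3 + 12 + (2/9)*2)*(-1) = (3 + 12 + 4/9)*(-1) = (139/9)*(-1) = -139/9 ≈ -15.444)
(-60 - 1*74)*(G - 130) = (-60 - 1*74)*(-139/9 - 130) = (-60 - 74)*(-1309/9) = -134*(-1309/9) = 175406/9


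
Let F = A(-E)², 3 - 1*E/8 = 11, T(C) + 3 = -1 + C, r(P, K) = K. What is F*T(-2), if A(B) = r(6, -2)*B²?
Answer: -402653184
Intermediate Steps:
T(C) = -4 + C (T(C) = -3 + (-1 + C) = -4 + C)
E = -64 (E = 24 - 8*11 = 24 - 88 = -64)
A(B) = -2*B²
F = 67108864 (F = (-2*(-1*(-64))²)² = (-2*64²)² = (-2*4096)² = (-8192)² = 67108864)
F*T(-2) = 67108864*(-4 - 2) = 67108864*(-6) = -402653184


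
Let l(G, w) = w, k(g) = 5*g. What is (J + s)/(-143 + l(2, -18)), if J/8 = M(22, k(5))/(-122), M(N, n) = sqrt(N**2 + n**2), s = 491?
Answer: -491/161 + 4*sqrt(1109)/9821 ≈ -3.0361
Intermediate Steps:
J = -4*sqrt(1109)/61 (J = 8*(sqrt(22**2 + (5*5)**2)/(-122)) = 8*(sqrt(484 + 25**2)*(-1/122)) = 8*(sqrt(484 + 625)*(-1/122)) = 8*(sqrt(1109)*(-1/122)) = 8*(-sqrt(1109)/122) = -4*sqrt(1109)/61 ≈ -2.1837)
(J + s)/(-143 + l(2, -18)) = (-4*sqrt(1109)/61 + 491)/(-143 - 18) = (491 - 4*sqrt(1109)/61)/(-161) = (491 - 4*sqrt(1109)/61)*(-1/161) = -491/161 + 4*sqrt(1109)/9821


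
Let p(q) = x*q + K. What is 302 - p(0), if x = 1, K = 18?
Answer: 284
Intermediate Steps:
p(q) = 18 + q (p(q) = 1*q + 18 = q + 18 = 18 + q)
302 - p(0) = 302 - (18 + 0) = 302 - 1*18 = 302 - 18 = 284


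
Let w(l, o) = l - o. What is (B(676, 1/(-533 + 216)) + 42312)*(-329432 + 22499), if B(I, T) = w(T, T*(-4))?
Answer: -4116861328767/317 ≈ -1.2987e+10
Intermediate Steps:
B(I, T) = 5*T (B(I, T) = T - T*(-4) = T - (-4)*T = T + 4*T = 5*T)
(B(676, 1/(-533 + 216)) + 42312)*(-329432 + 22499) = (5/(-533 + 216) + 42312)*(-329432 + 22499) = (5/(-317) + 42312)*(-306933) = (5*(-1/317) + 42312)*(-306933) = (-5/317 + 42312)*(-306933) = (13412899/317)*(-306933) = -4116861328767/317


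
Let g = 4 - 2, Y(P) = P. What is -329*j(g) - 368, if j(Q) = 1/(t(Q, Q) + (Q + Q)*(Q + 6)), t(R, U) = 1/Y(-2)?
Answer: -3406/9 ≈ -378.44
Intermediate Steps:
g = 2
t(R, U) = -½ (t(R, U) = 1/(-2) = -½)
j(Q) = 1/(-½ + 2*Q*(6 + Q)) (j(Q) = 1/(-½ + (Q + Q)*(Q + 6)) = 1/(-½ + (2*Q)*(6 + Q)) = 1/(-½ + 2*Q*(6 + Q)))
-329*j(g) - 368 = -658/(-1 + 4*2² + 24*2) - 368 = -658/(-1 + 4*4 + 48) - 368 = -658/(-1 + 16 + 48) - 368 = -658/63 - 368 = -329*2/63 - 368 = -94/9 - 368 = -3406/9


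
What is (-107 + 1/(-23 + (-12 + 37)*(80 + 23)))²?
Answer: 74563401969/6512704 ≈ 11449.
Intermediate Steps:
(-107 + 1/(-23 + (-12 + 37)*(80 + 23)))² = (-107 + 1/(-23 + 25*103))² = (-107 + 1/(-23 + 2575))² = (-107 + 1/2552)² = (-273063/2552)² = 74563401969/6512704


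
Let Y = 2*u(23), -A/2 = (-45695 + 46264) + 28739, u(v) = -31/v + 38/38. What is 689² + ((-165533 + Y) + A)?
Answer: 5763140/23 ≈ 2.5057e+5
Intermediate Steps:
u(v) = 1 - 31/v (u(v) = -31/v + 38*(1/38) = -31/v + 1 = 1 - 31/v)
A = -58616 (A = -2*((-45695 + 46264) + 28739) = -2*(569 + 28739) = -2*29308 = -58616)
Y = -16/23 (Y = 2*((-31 + 23)/23) = 2*((1/23)*(-8)) = 2*(-8/23) = -16/23 ≈ -0.69565)
689² + ((-165533 + Y) + A) = 689² + ((-165533 - 16/23) - 58616) = 474721 + (-3807275/23 - 58616) = 474721 - 5155443/23 = 5763140/23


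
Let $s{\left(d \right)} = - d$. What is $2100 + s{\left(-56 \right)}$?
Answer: $2156$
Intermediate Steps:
$2100 + s{\left(-56 \right)} = 2100 - -56 = 2100 + 56 = 2156$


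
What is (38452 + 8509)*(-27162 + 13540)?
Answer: -639702742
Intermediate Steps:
(38452 + 8509)*(-27162 + 13540) = 46961*(-13622) = -639702742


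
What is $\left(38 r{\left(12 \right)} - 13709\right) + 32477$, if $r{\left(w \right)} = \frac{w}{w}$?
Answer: $18806$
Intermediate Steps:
$r{\left(w \right)} = 1$
$\left(38 r{\left(12 \right)} - 13709\right) + 32477 = \left(38 \cdot 1 - 13709\right) + 32477 = \left(38 - 13709\right) + 32477 = -13671 + 32477 = 18806$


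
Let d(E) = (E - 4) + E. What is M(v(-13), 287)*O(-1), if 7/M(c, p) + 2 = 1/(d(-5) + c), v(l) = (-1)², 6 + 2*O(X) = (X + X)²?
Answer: 91/27 ≈ 3.3704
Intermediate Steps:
O(X) = -3 + 2*X² (O(X) = -3 + (X + X)²/2 = -3 + (2*X)²/2 = -3 + (4*X²)/2 = -3 + 2*X²)
d(E) = -4 + 2*E (d(E) = (-4 + E) + E = -4 + 2*E)
v(l) = 1
M(c, p) = 7/(-2 + 1/(-14 + c)) (M(c, p) = 7/(-2 + 1/((-4 + 2*(-5)) + c)) = 7/(-2 + 1/((-4 - 10) + c)) = 7/(-2 + 1/(-14 + c)))
M(v(-13), 287)*O(-1) = (7*(14 - 1*1)/(-29 + 2*1))*(-3 + 2*(-1)²) = (7*(14 - 1)/(-29 + 2))*(-3 + 2*1) = (7*13/(-27))*(-3 + 2) = (7*(-1/27)*13)*(-1) = -91/27*(-1) = 91/27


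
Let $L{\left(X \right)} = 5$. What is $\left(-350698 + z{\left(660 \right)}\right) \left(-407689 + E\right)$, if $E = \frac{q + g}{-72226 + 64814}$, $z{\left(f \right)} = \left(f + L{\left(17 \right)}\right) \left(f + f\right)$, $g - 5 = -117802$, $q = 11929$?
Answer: $- \frac{23422591277500}{109} \approx -2.1489 \cdot 10^{11}$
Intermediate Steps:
$g = -117797$ ($g = 5 - 117802 = -117797$)
$z{\left(f \right)} = 2 f \left(5 + f\right)$ ($z{\left(f \right)} = \left(f + 5\right) \left(f + f\right) = \left(5 + f\right) 2 f = 2 f \left(5 + f\right)$)
$E = \frac{26467}{1853}$ ($E = \frac{11929 - 117797}{-72226 + 64814} = - \frac{105868}{-7412} = \left(-105868\right) \left(- \frac{1}{7412}\right) = \frac{26467}{1853} \approx 14.283$)
$\left(-350698 + z{\left(660 \right)}\right) \left(-407689 + E\right) = \left(-350698 + 2 \cdot 660 \left(5 + 660\right)\right) \left(-407689 + \frac{26467}{1853}\right) = \left(-350698 + 2 \cdot 660 \cdot 665\right) \left(- \frac{755421250}{1853}\right) = \left(-350698 + 877800\right) \left(- \frac{755421250}{1853}\right) = 527102 \left(- \frac{755421250}{1853}\right) = - \frac{23422591277500}{109}$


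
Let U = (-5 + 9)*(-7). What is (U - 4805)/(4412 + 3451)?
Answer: -1611/2621 ≈ -0.61465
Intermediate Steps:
U = -28 (U = 4*(-7) = -28)
(U - 4805)/(4412 + 3451) = (-28 - 4805)/(4412 + 3451) = -4833/7863 = -4833*1/7863 = -1611/2621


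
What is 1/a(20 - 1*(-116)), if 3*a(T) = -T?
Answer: -3/136 ≈ -0.022059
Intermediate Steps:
a(T) = -T/3 (a(T) = (-T)/3 = -T/3)
1/a(20 - 1*(-116)) = 1/(-(20 - 1*(-116))/3) = 1/(-(20 + 116)/3) = 1/(-1/3*136) = 1/(-136/3) = -3/136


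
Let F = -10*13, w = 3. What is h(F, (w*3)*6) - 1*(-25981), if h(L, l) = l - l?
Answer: 25981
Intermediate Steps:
F = -130
h(L, l) = 0
h(F, (w*3)*6) - 1*(-25981) = 0 - 1*(-25981) = 0 + 25981 = 25981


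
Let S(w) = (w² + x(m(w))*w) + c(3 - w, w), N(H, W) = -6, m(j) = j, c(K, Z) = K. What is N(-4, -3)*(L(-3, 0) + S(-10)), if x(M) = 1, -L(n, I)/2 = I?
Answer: -618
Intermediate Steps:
L(n, I) = -2*I
S(w) = 3 + w² (S(w) = (w² + 1*w) + (3 - w) = (w² + w) + (3 - w) = (w + w²) + (3 - w) = 3 + w²)
N(-4, -3)*(L(-3, 0) + S(-10)) = -6*(-2*0 + (3 + (-10)²)) = -6*(0 + (3 + 100)) = -6*(0 + 103) = -6*103 = -618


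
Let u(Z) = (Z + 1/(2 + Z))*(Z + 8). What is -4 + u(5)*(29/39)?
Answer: 320/7 ≈ 45.714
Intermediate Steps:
u(Z) = (8 + Z)*(Z + 1/(2 + Z)) (u(Z) = (Z + 1/(2 + Z))*(8 + Z) = (8 + Z)*(Z + 1/(2 + Z)))
-4 + u(5)*(29/39) = -4 + ((8 + 5³ + 10*5² + 17*5)/(2 + 5))*(29/39) = -4 + ((8 + 125 + 10*25 + 85)/7)*(29*(1/39)) = -4 + ((8 + 125 + 250 + 85)/7)*(29/39) = -4 + ((⅐)*468)*(29/39) = -4 + (468/7)*(29/39) = -4 + 348/7 = 320/7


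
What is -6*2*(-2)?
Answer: 24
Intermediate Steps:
-6*2*(-2) = -12*(-2) = 24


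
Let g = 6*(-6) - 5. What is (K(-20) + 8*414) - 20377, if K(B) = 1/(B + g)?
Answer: -1040966/61 ≈ -17065.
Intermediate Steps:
g = -41 (g = -36 - 5 = -41)
K(B) = 1/(-41 + B) (K(B) = 1/(B - 41) = 1/(-41 + B))
(K(-20) + 8*414) - 20377 = (1/(-41 - 20) + 8*414) - 20377 = (1/(-61) + 3312) - 20377 = (-1/61 + 3312) - 20377 = 202031/61 - 20377 = -1040966/61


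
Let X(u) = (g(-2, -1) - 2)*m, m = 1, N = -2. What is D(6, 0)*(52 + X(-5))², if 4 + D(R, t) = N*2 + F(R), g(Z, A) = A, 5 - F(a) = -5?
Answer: 4802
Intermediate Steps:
F(a) = 10 (F(a) = 5 - 1*(-5) = 5 + 5 = 10)
D(R, t) = 2 (D(R, t) = -4 + (-2*2 + 10) = -4 + (-4 + 10) = -4 + 6 = 2)
X(u) = -3 (X(u) = (-1 - 2)*1 = -3*1 = -3)
D(6, 0)*(52 + X(-5))² = 2*(52 - 3)² = 2*49² = 2*2401 = 4802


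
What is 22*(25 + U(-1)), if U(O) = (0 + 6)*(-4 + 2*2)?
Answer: 550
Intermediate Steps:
U(O) = 0 (U(O) = 6*(-4 + 4) = 6*0 = 0)
22*(25 + U(-1)) = 22*(25 + 0) = 22*25 = 550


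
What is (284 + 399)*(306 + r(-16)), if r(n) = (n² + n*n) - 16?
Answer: 547766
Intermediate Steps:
r(n) = -16 + 2*n² (r(n) = (n² + n²) - 16 = 2*n² - 16 = -16 + 2*n²)
(284 + 399)*(306 + r(-16)) = (284 + 399)*(306 + (-16 + 2*(-16)²)) = 683*(306 + (-16 + 2*256)) = 683*(306 + (-16 + 512)) = 683*(306 + 496) = 683*802 = 547766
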